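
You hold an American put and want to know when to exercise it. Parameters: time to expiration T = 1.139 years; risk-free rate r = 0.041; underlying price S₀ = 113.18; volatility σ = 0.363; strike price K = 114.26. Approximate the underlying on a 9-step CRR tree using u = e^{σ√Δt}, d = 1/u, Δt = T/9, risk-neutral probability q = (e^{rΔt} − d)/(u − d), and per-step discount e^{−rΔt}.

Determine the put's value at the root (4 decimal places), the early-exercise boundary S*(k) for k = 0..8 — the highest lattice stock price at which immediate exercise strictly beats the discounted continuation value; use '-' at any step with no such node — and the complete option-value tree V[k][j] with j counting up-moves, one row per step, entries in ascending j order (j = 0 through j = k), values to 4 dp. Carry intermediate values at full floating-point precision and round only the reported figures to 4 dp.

Δt=0.12656  u=1.13784  d=0.87885  q=0.48785  discount=0.99482
step 9 (expiry): payoffs max(K−S,0) = 78.8584 68.4259 54.9191 37.4318 14.7913 0.0000 0.0000 0.0000 0.0000 0.0000
step 8: (k=8,j=0): S=40.2815, (K−S)⁺=73.9785, hold=73.3872 ⇒ V=73.9785 exercise | (k=8,j=1): S=52.1521, (K−S)⁺=62.1079, hold=61.5166 ⇒ V=62.1079 exercise | (k=8,j=2): S=67.5208, (K−S)⁺=46.7392, hold=46.1479 ⇒ V=46.7392 exercise | (k=8,j=3): S=87.4186, (K−S)⁺=26.8414, hold=26.2501 ⇒ V=26.8414 exercise | (k=8,j=4): S=113.1800, (K−S)⁺=1.0800, hold=7.5362 ⇒ V=7.5362 continue | (k=8,j=5): S=146.5331, (K−S)⁺=0.0000, hold=0.0000 ⇒ V=0.0000 continue | (k=8,j=6): S=189.7151, (K−S)⁺=0.0000, hold=0.0000 ⇒ V=0.0000 continue | (k=8,j=7): S=245.6224, (K−S)⁺=0.0000, hold=0.0000 ⇒ V=0.0000 continue | (k=8,j=8): S=318.0050, (K−S)⁺=0.0000, hold=0.0000 ⇒ V=0.0000 continue  boundary S*=87.4186
step 7: (k=7,j=0): S=45.8341, (K−S)⁺=68.4259, hold=67.8346 ⇒ V=68.4259 exercise | (k=7,j=1): S=59.3409, (K−S)⁺=54.9191, hold=54.3277 ⇒ V=54.9191 exercise | (k=7,j=2): S=76.8282, (K−S)⁺=37.4318, hold=36.8405 ⇒ V=37.4318 exercise | (k=7,j=3): S=99.4687, (K−S)⁺=14.7913, hold=17.3332 ⇒ V=17.3332 continue | (k=7,j=4): S=128.7813, (K−S)⁺=0.0000, hold=3.8397 ⇒ V=3.8397 continue | (k=7,j=5): S=166.7319, (K−S)⁺=0.0000, hold=0.0000 ⇒ V=0.0000 continue | (k=7,j=6): S=215.8663, (K−S)⁺=0.0000, hold=0.0000 ⇒ V=0.0000 continue | (k=7,j=7): S=279.4801, (K−S)⁺=0.0000, hold=0.0000 ⇒ V=0.0000 continue  boundary S*=76.8282
step 6: (k=6,j=0): S=52.1521, (K−S)⁺=62.1079, hold=61.5166 ⇒ V=62.1079 exercise | (k=6,j=1): S=67.5208, (K−S)⁺=46.7392, hold=46.1479 ⇒ V=46.7392 exercise | (k=6,j=2): S=87.4186, (K−S)⁺=26.8414, hold=27.4838 ⇒ V=27.4838 continue | (k=6,j=3): S=113.1800, (K−S)⁺=1.0800, hold=10.6948 ⇒ V=10.6948 continue | (k=6,j=4): S=146.5331, (K−S)⁺=0.0000, hold=1.9563 ⇒ V=1.9563 continue | (k=6,j=5): S=189.7151, (K−S)⁺=0.0000, hold=0.0000 ⇒ V=0.0000 continue | (k=6,j=6): S=245.6224, (K−S)⁺=0.0000, hold=0.0000 ⇒ V=0.0000 continue  boundary S*=67.5208
step 5: (k=5,j=0): S=59.3409, (K−S)⁺=54.9191, hold=54.3277 ⇒ V=54.9191 exercise | (k=5,j=1): S=76.8282, (K−S)⁺=37.4318, hold=37.1522 ⇒ V=37.4318 exercise | (k=5,j=2): S=99.4687, (K−S)⁺=14.7913, hold=19.1935 ⇒ V=19.1935 continue | (k=5,j=3): S=128.7813, (K−S)⁺=0.0000, hold=6.3985 ⇒ V=6.3985 continue | (k=5,j=4): S=166.7319, (K−S)⁺=0.0000, hold=0.9968 ⇒ V=0.9968 continue | (k=5,j=5): S=215.8663, (K−S)⁺=0.0000, hold=0.0000 ⇒ V=0.0000 continue  boundary S*=76.8282
step 4: (k=4,j=0): S=67.5208, (K−S)⁺=46.7392, hold=46.1479 ⇒ V=46.7392 exercise | (k=4,j=1): S=87.4186, (K−S)⁺=26.8414, hold=28.3866 ⇒ V=28.3866 continue | (k=4,j=2): S=113.1800, (K−S)⁺=1.0800, hold=12.8844 ⇒ V=12.8844 continue | (k=4,j=3): S=146.5331, (K−S)⁺=0.0000, hold=3.7438 ⇒ V=3.7438 continue | (k=4,j=4): S=189.7151, (K−S)⁺=0.0000, hold=0.5078 ⇒ V=0.5078 continue  boundary S*=67.5208
step 3: (k=3,j=0): S=76.8282, (K−S)⁺=37.4318, hold=37.5904 ⇒ V=37.5904 continue | (k=3,j=1): S=99.4687, (K−S)⁺=14.7913, hold=20.7162 ⇒ V=20.7162 continue | (k=3,j=2): S=128.7813, (K−S)⁺=0.0000, hold=8.3816 ⇒ V=8.3816 continue | (k=3,j=3): S=166.7319, (K−S)⁺=0.0000, hold=2.1539 ⇒ V=2.1539 continue  boundary S*=-
step 2: (k=2,j=0): S=87.4186, (K−S)⁺=26.8414, hold=29.2064 ⇒ V=29.2064 continue | (k=2,j=1): S=113.1800, (K−S)⁺=1.0800, hold=14.6227 ⇒ V=14.6227 continue | (k=2,j=2): S=146.5331, (K−S)⁺=0.0000, hold=5.3158 ⇒ V=5.3158 continue  boundary S*=-
step 1: (k=1,j=0): S=99.4687, (K−S)⁺=14.7913, hold=21.9774 ⇒ V=21.9774 continue | (k=1,j=1): S=128.7813, (K−S)⁺=0.0000, hold=10.0302 ⇒ V=10.0302 continue  boundary S*=-
step 0: (k=0,j=0): S=113.1800, (K−S)⁺=1.0800, hold=16.0654 ⇒ V=16.0654 continue  boundary S*=-

price = 16.0654
boundary = - - - - 67.5208 76.8282 67.5208 76.8282 87.4186
tree:
16.0654
21.9774 10.0302
29.2064 14.6227 5.3158
37.5904 20.7162 8.3816 2.1539
46.7392 28.3866 12.8844 3.7438 0.5078
54.9191 37.4318 19.1935 6.3985 0.9968 0.0000
62.1079 46.7392 27.4838 10.6948 1.9563 0.0000 0.0000
68.4259 54.9191 37.4318 17.3332 3.8397 0.0000 0.0000 0.0000
73.9785 62.1079 46.7392 26.8414 7.5362 0.0000 0.0000 0.0000 0.0000
78.8584 68.4259 54.9191 37.4318 14.7913 0.0000 0.0000 0.0000 0.0000 0.0000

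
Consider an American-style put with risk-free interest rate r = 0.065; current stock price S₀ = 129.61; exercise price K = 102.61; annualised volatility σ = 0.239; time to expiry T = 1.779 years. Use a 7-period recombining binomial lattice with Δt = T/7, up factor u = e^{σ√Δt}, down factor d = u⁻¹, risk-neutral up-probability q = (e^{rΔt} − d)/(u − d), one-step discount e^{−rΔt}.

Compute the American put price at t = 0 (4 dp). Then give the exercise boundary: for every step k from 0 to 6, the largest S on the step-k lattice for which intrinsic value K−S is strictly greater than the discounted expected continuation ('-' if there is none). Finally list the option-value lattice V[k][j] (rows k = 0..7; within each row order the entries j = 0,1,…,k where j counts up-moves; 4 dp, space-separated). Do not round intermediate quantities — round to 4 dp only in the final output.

price = 2.8035
boundary = - - - - 80.0447 70.9588 80.0447
tree:
2.8035
4.9424 1.0598
8.4889 2.0603 0.2364
14.1194 3.9331 0.5213 0.0000
22.5653 7.3284 1.1493 0.0000 0.0000
31.6512 13.1960 2.5338 0.0000 0.0000 0.0000
39.7058 22.5653 5.5862 0.0000 0.0000 0.0000 0.0000
46.8461 31.6512 12.3159 0.0000 0.0000 0.0000 0.0000 0.0000

Δt=0.25414, u=1.12805, d=0.88649, q=0.53887, disc=e^(-rΔt)=0.98362
k=7 terminal: V=max(K-S,0) → 46.8461 31.6512 12.3159 0.0000 0.0000 0.0000 0.0000 0.0000
k=6: j=0 S=62.9042 intr=39.7058 cont=38.0246 V=39.7058[EX]; j=1 S=80.0447 intr=22.5653 cont=20.8841 V=22.5653[EX]; j=2 S=101.8558 intr=0.7542 cont=5.5862 V=5.5862[hold]; j=3 S=129.6100 intr=0.0000 cont=0.0000 V=0.0000[hold]; j=4 S=164.9269 intr=0.0000 cont=0.0000 V=0.0000[hold]; j=5 S=209.8671 intr=0.0000 cont=0.0000 V=0.0000[hold]; j=6 S=267.0528 intr=0.0000 cont=0.0000 V=0.0000[hold]  S*(6)=80.0447
k=5: j=0 S=70.9588 intr=31.6512 cont=29.9701 V=31.6512[EX]; j=1 S=90.2941 intr=12.3159 cont=13.1960 V=13.1960[hold]; j=2 S=114.8979 intr=0.0000 cont=2.5338 V=2.5338[hold]; j=3 S=146.2059 intr=0.0000 cont=0.0000 V=0.0000[hold]; j=4 S=186.0449 intr=0.0000 cont=0.0000 V=0.0000[hold]; j=5 S=236.7395 intr=0.0000 cont=0.0000 V=0.0000[hold]  S*(5)=70.9588
k=4: j=0 S=80.0447 intr=22.5653 cont=21.3506 V=22.5653[EX]; j=1 S=101.8558 intr=0.7542 cont=7.3284 V=7.3284[hold]; j=2 S=129.6100 intr=0.0000 cont=1.1493 V=1.1493[hold]; j=3 S=164.9269 intr=0.0000 cont=0.0000 V=0.0000[hold]; j=4 S=209.8671 intr=0.0000 cont=0.0000 V=0.0000[hold]  S*(4)=80.0447
k=3: j=0 S=90.2941 intr=12.3159 cont=14.1194 V=14.1194[hold]; j=1 S=114.8979 intr=0.0000 cont=3.9331 V=3.9331[hold]; j=2 S=146.2059 intr=0.0000 cont=0.5213 V=0.5213[hold]; j=3 S=186.0449 intr=0.0000 cont=0.0000 V=0.0000[hold]  S*(3)=-
k=2: j=0 S=101.8558 intr=0.7542 cont=8.4889 V=8.4889[hold]; j=1 S=129.6100 intr=0.0000 cont=2.0603 V=2.0603[hold]; j=2 S=164.9269 intr=0.0000 cont=0.2364 V=0.2364[hold]  S*(2)=-
k=1: j=0 S=114.8979 intr=0.0000 cont=4.9424 V=4.9424[hold]; j=1 S=146.2059 intr=0.0000 cont=1.0598 V=1.0598[hold]  S*(1)=-
k=0: j=0 S=129.6100 intr=0.0000 cont=2.8035 V=2.8035[hold]  S*(0)=-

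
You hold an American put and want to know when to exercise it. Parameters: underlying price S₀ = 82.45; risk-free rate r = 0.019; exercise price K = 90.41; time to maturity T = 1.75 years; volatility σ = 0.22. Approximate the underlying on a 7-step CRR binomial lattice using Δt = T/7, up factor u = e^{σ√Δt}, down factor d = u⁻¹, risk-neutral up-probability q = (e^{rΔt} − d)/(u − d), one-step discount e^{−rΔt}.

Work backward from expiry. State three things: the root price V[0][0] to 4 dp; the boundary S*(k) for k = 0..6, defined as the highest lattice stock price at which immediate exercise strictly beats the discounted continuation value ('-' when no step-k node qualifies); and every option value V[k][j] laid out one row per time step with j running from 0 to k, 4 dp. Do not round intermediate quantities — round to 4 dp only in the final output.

params: Δt=0.25000 u=1.11628 d=0.89583 q=0.49413 e^(-rΔt)=0.99526
t_7 payoffs: 52.2346 42.8405 31.1347 16.5485 0.0000 0.0000 0.0000 0.0000
t_6: node(6,0) S=42.6144 payoff=47.7956 vs cont=47.3672 → 47.7956 [stop]  node(6,1) S=53.1008 payoff=37.3092 vs cont=36.8808 → 37.3092 [stop]  node(6,2) S=66.1677 payoff=24.2423 vs cont=23.8139 → 24.2423 [stop]  node(6,3) S=82.4500 payoff=7.9600 vs cont=8.3318 → 8.3318 [wait]  node(6,4) S=102.7390 payoff=0.0000 vs cont=0.0000 → 0.0000 [wait]  node(6,5) S=128.0207 payoff=0.0000 vs cont=0.0000 → 0.0000 [wait]  node(6,6) S=159.5236 payoff=0.0000 vs cont=0.0000 → 0.0000 [wait]  ⇒ S*(6)=66.1677
t_5: node(5,0) S=47.5695 payoff=42.8405 vs cont=42.4121 → 42.8405 [stop]  node(5,1) S=59.2753 payoff=31.1347 vs cont=30.7063 → 31.1347 [stop]  node(5,2) S=73.8615 payoff=16.5485 vs cont=16.3029 → 16.5485 [stop]  node(5,3) S=92.0371 payoff=0.0000 vs cont=4.1948 → 4.1948 [wait]  node(5,4) S=114.6853 payoff=0.0000 vs cont=0.0000 → 0.0000 [wait]  node(5,5) S=142.9067 payoff=0.0000 vs cont=0.0000 → 0.0000 [wait]  ⇒ S*(5)=73.8615
t_4: node(4,0) S=53.1008 payoff=37.3092 vs cont=36.8808 → 37.3092 [stop]  node(4,1) S=66.1677 payoff=24.2423 vs cont=23.8139 → 24.2423 [stop]  node(4,2) S=82.4500 payoff=7.9600 vs cont=10.3947 → 10.3947 [wait]  node(4,3) S=102.7390 payoff=0.0000 vs cont=2.1120 → 2.1120 [wait]  node(4,4) S=128.0207 payoff=0.0000 vs cont=0.0000 → 0.0000 [wait]  ⇒ S*(4)=66.1677
t_3: node(3,0) S=59.2753 payoff=31.1347 vs cont=30.7063 → 31.1347 [stop]  node(3,1) S=73.8615 payoff=16.5485 vs cont=17.3174 → 17.3174 [wait]  node(3,2) S=92.0371 payoff=0.0000 vs cont=6.2722 → 6.2722 [wait]  node(3,3) S=114.6853 payoff=0.0000 vs cont=1.0633 → 1.0633 [wait]  ⇒ S*(3)=59.2753
t_2: node(2,0) S=66.1677 payoff=24.2423 vs cont=24.1920 → 24.2423 [stop]  node(2,1) S=82.4500 payoff=7.9600 vs cont=11.8035 → 11.8035 [wait]  node(2,2) S=102.7390 payoff=0.0000 vs cont=3.6808 → 3.6808 [wait]  ⇒ S*(2)=66.1677
t_1: node(1,0) S=73.8615 payoff=16.5485 vs cont=18.0102 → 18.0102 [wait]  node(1,1) S=92.0371 payoff=0.0000 vs cont=7.7529 → 7.7529 [wait]  ⇒ S*(1)=-
t_0: node(0,0) S=82.4500 payoff=7.9600 vs cont=12.8805 → 12.8805 [wait]  ⇒ S*(0)=-

price = 12.8805
boundary = - - 66.1677 59.2753 66.1677 73.8615 66.1677
tree:
12.8805
18.0102 7.7529
24.2423 11.8035 3.6808
31.1347 17.3174 6.2722 1.0633
37.3092 24.2423 10.3947 2.1120 0.0000
42.8405 31.1347 16.5485 4.1948 0.0000 0.0000
47.7956 37.3092 24.2423 8.3318 0.0000 0.0000 0.0000
52.2346 42.8405 31.1347 16.5485 0.0000 0.0000 0.0000 0.0000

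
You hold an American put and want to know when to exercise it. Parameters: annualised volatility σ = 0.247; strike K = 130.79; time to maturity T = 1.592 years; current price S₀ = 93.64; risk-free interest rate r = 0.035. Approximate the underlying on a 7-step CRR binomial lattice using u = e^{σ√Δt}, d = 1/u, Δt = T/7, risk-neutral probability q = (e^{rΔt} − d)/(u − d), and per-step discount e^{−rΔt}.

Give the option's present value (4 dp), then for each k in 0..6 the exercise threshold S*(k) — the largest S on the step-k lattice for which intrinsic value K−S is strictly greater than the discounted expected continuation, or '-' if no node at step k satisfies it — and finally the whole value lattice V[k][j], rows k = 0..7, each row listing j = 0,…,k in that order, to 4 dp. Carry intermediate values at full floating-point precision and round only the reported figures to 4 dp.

params: Δt=0.22743 u=1.12501 d=0.88888 q=0.50443 e^(-rΔt)=0.99207
t_7 payoffs: 89.7352 78.8290 65.0256 47.5553 25.4440 0.0000 0.0000 0.0000
t_6: node(6,0) S=46.1871 payoff=84.6029 vs cont=83.5660 → 84.6029 [stop]  node(6,1) S=58.4567 payoff=72.3333 vs cont=71.2964 → 72.3333 [stop]  node(6,2) S=73.9857 payoff=56.8043 vs cont=55.7674 → 56.8043 [stop]  node(6,3) S=93.6400 payoff=37.1500 vs cont=36.1130 → 37.1500 [stop]  node(6,4) S=118.5155 payoff=12.2745 vs cont=12.5093 → 12.5093 [wait]  node(6,5) S=149.9991 payoff=0.0000 vs cont=0.0000 → 0.0000 [wait]  node(6,6) S=189.8465 payoff=0.0000 vs cont=0.0000 → 0.0000 [wait]  ⇒ S*(6)=93.6400
t_5: node(5,0) S=51.9610 payoff=78.8290 vs cont=77.7921 → 78.8290 [stop]  node(5,1) S=65.7644 payoff=65.0256 vs cont=63.9886 → 65.0256 [stop]  node(5,2) S=83.2347 payoff=47.5553 vs cont=46.5183 → 47.5553 [stop]  node(5,3) S=105.3460 payoff=25.4440 vs cont=24.5245 → 25.4440 [stop]  node(5,4) S=133.3312 payoff=0.0000 vs cont=6.1501 → 6.1501 [wait]  node(5,5) S=168.7507 payoff=0.0000 vs cont=0.0000 → 0.0000 [wait]  ⇒ S*(5)=105.3460
t_4: node(4,0) S=58.4567 payoff=72.3333 vs cont=71.2964 → 72.3333 [stop]  node(4,1) S=73.9857 payoff=56.8043 vs cont=55.7674 → 56.8043 [stop]  node(4,2) S=93.6400 payoff=37.1500 vs cont=36.1130 → 37.1500 [stop]  node(4,3) S=118.5155 payoff=12.2745 vs cont=15.5870 → 15.5870 [wait]  node(4,4) S=149.9991 payoff=0.0000 vs cont=3.0236 → 3.0236 [wait]  ⇒ S*(4)=93.6400
t_3: node(3,0) S=65.7644 payoff=65.0256 vs cont=63.9886 → 65.0256 [stop]  node(3,1) S=83.2347 payoff=47.5553 vs cont=46.5183 → 47.5553 [stop]  node(3,2) S=105.3460 payoff=25.4440 vs cont=26.0646 → 26.0646 [wait]  node(3,3) S=133.3312 payoff=0.0000 vs cont=9.1763 → 9.1763 [wait]  ⇒ S*(3)=83.2347
t_2: node(2,0) S=73.9857 payoff=56.8043 vs cont=55.7674 → 56.8043 [stop]  node(2,1) S=93.6400 payoff=37.1500 vs cont=36.4237 → 37.1500 [stop]  node(2,2) S=118.5155 payoff=12.2745 vs cont=17.4065 → 17.4065 [wait]  ⇒ S*(2)=93.6400
t_1: node(1,0) S=83.2347 payoff=47.5553 vs cont=46.5183 → 47.5553 [stop]  node(1,1) S=105.3460 payoff=25.4440 vs cont=26.9752 → 26.9752 [wait]  ⇒ S*(1)=83.2347
t_0: node(0,0) S=93.6400 payoff=37.1500 vs cont=36.8793 → 37.1500 [stop]  ⇒ S*(0)=93.6400

price = 37.1500
boundary = 93.6400 83.2347 93.6400 83.2347 93.6400 105.3460 93.6400
tree:
37.1500
47.5553 26.9752
56.8043 37.1500 17.4065
65.0256 47.5553 26.0646 9.1763
72.3333 56.8043 37.1500 15.5870 3.0236
78.8290 65.0256 47.5553 25.4440 6.1501 0.0000
84.6029 72.3333 56.8043 37.1500 12.5093 0.0000 0.0000
89.7352 78.8290 65.0256 47.5553 25.4440 0.0000 0.0000 0.0000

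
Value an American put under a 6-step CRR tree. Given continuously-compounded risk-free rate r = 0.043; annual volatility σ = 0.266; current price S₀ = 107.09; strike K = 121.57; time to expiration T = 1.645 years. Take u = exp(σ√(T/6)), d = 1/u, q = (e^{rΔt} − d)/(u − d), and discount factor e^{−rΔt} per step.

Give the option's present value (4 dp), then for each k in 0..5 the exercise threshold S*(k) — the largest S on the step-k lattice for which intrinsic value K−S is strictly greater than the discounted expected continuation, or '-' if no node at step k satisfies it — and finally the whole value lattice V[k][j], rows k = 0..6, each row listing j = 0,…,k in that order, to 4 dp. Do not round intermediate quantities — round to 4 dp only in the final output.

price = 20.2886
boundary = - - 81.0535 70.5153 81.0535 93.1666
tree:
20.2886
29.2102 12.1106
40.5165 18.9279 5.7822
51.0547 28.4209 10.1640 1.6679
60.2228 40.5165 17.3547 3.4280 0.0000
68.1989 51.0547 28.4034 7.0454 0.0000 0.0000
75.1380 60.2228 40.5165 14.4800 0.0000 0.0000 0.0000

Δt=0.27417, u=1.14945, d=0.86998, q=0.50767, disc=e^(-rΔt)=0.98828
k=6 terminal: V=max(K-S,0) → 75.1380 60.2228 40.5165 14.4800 0.0000 0.0000 0.0000
k=5: j=0 S=53.3711 intr=68.1989 cont=66.7741 V=68.1989[EX]; j=1 S=70.5153 intr=51.0547 cont=49.6299 V=51.0547[EX]; j=2 S=93.1666 intr=28.4034 cont=26.9786 V=28.4034[EX]; j=3 S=123.0942 intr=0.0000 cont=7.0454 V=7.0454[hold]; j=4 S=162.6352 intr=0.0000 cont=0.0000 V=0.0000[hold]; j=5 S=214.8779 intr=0.0000 cont=0.0000 V=0.0000[hold]  S*(5)=93.1666
k=4: j=0 S=61.3472 intr=60.2228 cont=58.7980 V=60.2228[EX]; j=1 S=81.0535 intr=40.5165 cont=39.0917 V=40.5165[EX]; j=2 S=107.0900 intr=14.4800 cont=17.3547 V=17.3547[hold]; j=3 S=141.4901 intr=0.0000 cont=3.4280 V=3.4280[hold]; j=4 S=186.9404 intr=0.0000 cont=0.0000 V=0.0000[hold]  S*(4)=81.0535
k=3: j=0 S=70.5153 intr=51.0547 cont=49.6299 V=51.0547[EX]; j=1 S=93.1666 intr=28.4034 cont=28.4209 V=28.4209[hold]; j=2 S=123.0942 intr=0.0000 cont=10.1640 V=10.1640[hold]; j=3 S=162.6352 intr=0.0000 cont=1.6679 V=1.6679[hold]  S*(3)=70.5153
k=2: j=0 S=81.0535 intr=40.5165 cont=39.1005 V=40.5165[EX]; j=1 S=107.0900 intr=14.4800 cont=18.9279 V=18.9279[hold]; j=2 S=141.4901 intr=0.0000 cont=5.7822 V=5.7822[hold]  S*(2)=81.0535
k=1: j=0 S=93.1666 intr=28.4034 cont=29.2102 V=29.2102[hold]; j=1 S=123.0942 intr=0.0000 cont=12.1106 V=12.1106[hold]  S*(1)=-
k=0: j=0 S=107.0900 intr=14.4800 cont=20.2886 V=20.2886[hold]  S*(0)=-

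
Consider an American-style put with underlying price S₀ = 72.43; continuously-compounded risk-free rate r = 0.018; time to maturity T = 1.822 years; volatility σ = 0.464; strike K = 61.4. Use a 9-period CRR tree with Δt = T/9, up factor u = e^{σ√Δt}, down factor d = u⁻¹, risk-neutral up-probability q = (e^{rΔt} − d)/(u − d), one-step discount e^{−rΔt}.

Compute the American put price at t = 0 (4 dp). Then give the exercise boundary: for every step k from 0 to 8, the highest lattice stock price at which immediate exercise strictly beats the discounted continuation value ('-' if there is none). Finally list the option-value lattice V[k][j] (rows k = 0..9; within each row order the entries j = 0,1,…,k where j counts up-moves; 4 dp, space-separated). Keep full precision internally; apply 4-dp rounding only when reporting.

params: Δt=0.20244 u=1.23216 d=0.81158 q=0.45668 e^(-rΔt)=0.99636
t_9 payoffs: 50.3362 44.6027 35.8978 22.6819 2.6172 0.0000 0.0000 0.0000 0.0000 0.0000
t_8: node(8,0) S=13.6324 payoff=47.7676 vs cont=47.5443 → 47.7676 [stop]  node(8,1) S=20.6971 payoff=40.7029 vs cont=40.4796 → 40.7029 [stop]  node(8,2) S=31.4228 payoff=29.9772 vs cont=29.7538 → 29.9772 [stop]  node(8,3) S=47.7070 payoff=13.6930 vs cont=13.4697 → 13.6930 [stop]  node(8,4) S=72.4300 payoff=0.0000 vs cont=1.4168 → 1.4168 [wait]  node(8,5) S=109.9651 payoff=0.0000 vs cont=0.0000 → 0.0000 [wait]  node(8,6) S=166.9519 payoff=0.0000 vs cont=0.0000 → 0.0000 [wait]  node(8,7) S=253.4708 payoff=0.0000 vs cont=0.0000 → 0.0000 [wait]  node(8,8) S=384.8261 payoff=0.0000 vs cont=0.0000 → 0.0000 [wait]  ⇒ S*(8)=47.7070
t_7: node(7,0) S=16.7973 payoff=44.6027 vs cont=44.3793 → 44.6027 [stop]  node(7,1) S=25.5022 payoff=35.8978 vs cont=35.6745 → 35.8978 [stop]  node(7,2) S=38.7181 payoff=22.6819 vs cont=22.4586 → 22.6819 [stop]  node(7,3) S=58.7828 payoff=2.6172 vs cont=8.0574 → 8.0574 [wait]  node(7,4) S=89.2456 payoff=0.0000 vs cont=0.7670 → 0.7670 [wait]  node(7,5) S=135.4950 payoff=0.0000 vs cont=0.0000 → 0.0000 [wait]  node(7,6) S=205.7120 payoff=0.0000 vs cont=0.0000 → 0.0000 [wait]  node(7,7) S=312.3174 payoff=0.0000 vs cont=0.0000 → 0.0000 [wait]  ⇒ S*(7)=38.7181
t_6: node(6,0) S=20.6971 payoff=40.7029 vs cont=40.4796 → 40.7029 [stop]  node(6,1) S=31.4228 payoff=29.9772 vs cont=29.7538 → 29.9772 [stop]  node(6,2) S=47.7070 payoff=13.6930 vs cont=15.9450 → 15.9450 [wait]  node(6,3) S=72.4300 payoff=0.0000 vs cont=4.7108 → 4.7108 [wait]  node(6,4) S=109.9651 payoff=0.0000 vs cont=0.4152 → 0.4152 [wait]  node(6,5) S=166.9519 payoff=0.0000 vs cont=0.0000 → 0.0000 [wait]  node(6,6) S=253.4708 payoff=0.0000 vs cont=0.0000 → 0.0000 [wait]  ⇒ S*(6)=31.4228
t_5: node(5,0) S=25.5022 payoff=35.8978 vs cont=35.6745 → 35.8978 [stop]  node(5,1) S=38.7181 payoff=22.6819 vs cont=23.4833 → 23.4833 [wait]  node(5,2) S=58.7828 payoff=2.6172 vs cont=10.7753 → 10.7753 [wait]  node(5,3) S=89.2456 payoff=0.0000 vs cont=2.7391 → 2.7391 [wait]  node(5,4) S=135.4950 payoff=0.0000 vs cont=0.2248 → 0.2248 [wait]  node(5,5) S=205.7120 payoff=0.0000 vs cont=0.0000 → 0.0000 [wait]  ⇒ S*(5)=25.5022
t_4: node(4,0) S=31.4228 payoff=29.9772 vs cont=30.1185 → 30.1185 [wait]  node(4,1) S=47.7070 payoff=13.6930 vs cont=17.6156 → 17.6156 [wait]  node(4,2) S=72.4300 payoff=0.0000 vs cont=7.0795 → 7.0795 [wait]  node(4,3) S=109.9651 payoff=0.0000 vs cont=1.5851 → 1.5851 [wait]  node(4,4) S=166.9519 payoff=0.0000 vs cont=0.1217 → 0.1217 [wait]  ⇒ S*(4)=-
t_3: node(3,0) S=38.7181 payoff=22.6819 vs cont=24.3199 → 24.3199 [wait]  node(3,1) S=58.7828 payoff=2.6172 vs cont=12.7574 → 12.7574 [wait]  node(3,2) S=89.2456 payoff=0.0000 vs cont=4.5537 → 4.5537 [wait]  node(3,3) S=135.4950 payoff=0.0000 vs cont=0.9135 → 0.9135 [wait]  ⇒ S*(3)=-
t_2: node(2,0) S=47.7070 payoff=13.6930 vs cont=18.9703 → 18.9703 [wait]  node(2,1) S=72.4300 payoff=0.0000 vs cont=8.9782 → 8.9782 [wait]  node(2,2) S=109.9651 payoff=0.0000 vs cont=2.8808 → 2.8808 [wait]  ⇒ S*(2)=-
t_1: node(1,0) S=58.7828 payoff=2.6172 vs cont=14.3548 → 14.3548 [wait]  node(1,1) S=89.2456 payoff=0.0000 vs cont=6.1711 → 6.1711 [wait]  ⇒ S*(1)=-
t_0: node(0,0) S=72.4300 payoff=0.0000 vs cont=10.5789 → 10.5789 [wait]  ⇒ S*(0)=-

price = 10.5789
boundary = - - - - - 25.5022 31.4228 38.7181 47.7070
tree:
10.5789
14.3548 6.1711
18.9703 8.9782 2.8808
24.3199 12.7574 4.5537 0.9135
30.1185 17.6156 7.0795 1.5851 0.1217
35.8978 23.4833 10.7753 2.7391 0.2248 0.0000
40.7029 29.9772 15.9450 4.7108 0.4152 0.0000 0.0000
44.6027 35.8978 22.6819 8.0574 0.7670 0.0000 0.0000 0.0000
47.7676 40.7029 29.9772 13.6930 1.4168 0.0000 0.0000 0.0000 0.0000
50.3362 44.6027 35.8978 22.6819 2.6172 0.0000 0.0000 0.0000 0.0000 0.0000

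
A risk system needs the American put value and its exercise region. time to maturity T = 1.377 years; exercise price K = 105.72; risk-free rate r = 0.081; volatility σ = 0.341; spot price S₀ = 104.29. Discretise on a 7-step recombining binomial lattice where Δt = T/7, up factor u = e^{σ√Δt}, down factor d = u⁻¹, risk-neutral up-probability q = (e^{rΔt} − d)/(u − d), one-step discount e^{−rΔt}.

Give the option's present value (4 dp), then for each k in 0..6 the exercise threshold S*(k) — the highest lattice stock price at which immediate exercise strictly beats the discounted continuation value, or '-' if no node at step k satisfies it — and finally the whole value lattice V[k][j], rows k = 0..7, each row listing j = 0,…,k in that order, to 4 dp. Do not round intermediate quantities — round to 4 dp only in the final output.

price = 13.1102
boundary = - - 77.0683 66.2509 77.0683 66.2509 77.0683
tree:
13.1102
19.7180 7.3000
28.6517 11.9247 3.1750
39.4691 18.8608 5.7686 0.8331
48.7681 28.6517 10.2340 1.7459 0.0000
56.7619 39.4691 17.5594 3.6587 0.0000 0.0000
63.6336 48.7681 28.6517 7.6674 0.0000 0.0000 0.0000
69.5409 56.7619 39.4691 16.0682 0.0000 0.0000 0.0000 0.0000

params: Δt=0.19671 u=1.16328 d=0.85964 q=0.51516 e^(-rΔt)=0.98419
t_7 payoffs: 69.5409 56.7619 39.4691 16.0682 0.0000 0.0000 0.0000 0.0000
t_6: node(6,0) S=42.0864 payoff=63.6336 vs cont=61.9625 → 63.6336 [stop]  node(6,1) S=56.9519 payoff=48.7681 vs cont=47.0969 → 48.7681 [stop]  node(6,2) S=77.0683 payoff=28.6517 vs cont=26.9806 → 28.6517 [stop]  node(6,3) S=104.2900 payoff=1.4300 vs cont=7.6674 → 7.6674 [wait]  node(6,4) S=141.1269 payoff=0.0000 vs cont=0.0000 → 0.0000 [wait]  node(6,5) S=190.9752 payoff=0.0000 vs cont=0.0000 → 0.0000 [wait]  node(6,6) S=258.4306 payoff=0.0000 vs cont=0.0000 → 0.0000 [wait]  ⇒ S*(6)=77.0683
t_5: node(5,0) S=48.9581 payoff=56.7619 vs cont=55.0907 → 56.7619 [stop]  node(5,1) S=66.2509 payoff=39.4691 vs cont=37.7979 → 39.4691 [stop]  node(5,2) S=89.6518 payoff=16.0682 vs cont=17.5594 → 17.5594 [wait]  node(5,3) S=121.3183 payoff=0.0000 vs cont=3.6587 → 3.6587 [wait]  node(5,4) S=164.1698 payoff=0.0000 vs cont=0.0000 → 0.0000 [wait]  node(5,5) S=222.1572 payoff=0.0000 vs cont=0.0000 → 0.0000 [wait]  ⇒ S*(5)=66.2509
t_4: node(4,0) S=56.9519 payoff=48.7681 vs cont=47.0969 → 48.7681 [stop]  node(4,1) S=77.0683 payoff=28.6517 vs cont=27.7367 → 28.6517 [stop]  node(4,2) S=104.2900 payoff=1.4300 vs cont=10.2340 → 10.2340 [wait]  node(4,3) S=141.1269 payoff=0.0000 vs cont=1.7459 → 1.7459 [wait]  node(4,4) S=190.9752 payoff=0.0000 vs cont=0.0000 → 0.0000 [wait]  ⇒ S*(4)=77.0683
t_3: node(3,0) S=66.2509 payoff=39.4691 vs cont=37.7979 → 39.4691 [stop]  node(3,1) S=89.6518 payoff=16.0682 vs cont=18.8608 → 18.8608 [wait]  node(3,2) S=121.3183 payoff=0.0000 vs cont=5.7686 → 5.7686 [wait]  node(3,3) S=164.1698 payoff=0.0000 vs cont=0.8331 → 0.8331 [wait]  ⇒ S*(3)=66.2509
t_2: node(2,0) S=77.0683 payoff=28.6517 vs cont=28.3964 → 28.6517 [stop]  node(2,1) S=104.2900 payoff=1.4300 vs cont=11.9247 → 11.9247 [wait]  node(2,2) S=141.1269 payoff=0.0000 vs cont=3.1750 → 3.1750 [wait]  ⇒ S*(2)=77.0683
t_1: node(1,0) S=89.6518 payoff=16.0682 vs cont=19.7180 → 19.7180 [wait]  node(1,1) S=121.3183 payoff=0.0000 vs cont=7.3000 → 7.3000 [wait]  ⇒ S*(1)=-
t_0: node(0,0) S=104.2900 payoff=1.4300 vs cont=13.1102 → 13.1102 [wait]  ⇒ S*(0)=-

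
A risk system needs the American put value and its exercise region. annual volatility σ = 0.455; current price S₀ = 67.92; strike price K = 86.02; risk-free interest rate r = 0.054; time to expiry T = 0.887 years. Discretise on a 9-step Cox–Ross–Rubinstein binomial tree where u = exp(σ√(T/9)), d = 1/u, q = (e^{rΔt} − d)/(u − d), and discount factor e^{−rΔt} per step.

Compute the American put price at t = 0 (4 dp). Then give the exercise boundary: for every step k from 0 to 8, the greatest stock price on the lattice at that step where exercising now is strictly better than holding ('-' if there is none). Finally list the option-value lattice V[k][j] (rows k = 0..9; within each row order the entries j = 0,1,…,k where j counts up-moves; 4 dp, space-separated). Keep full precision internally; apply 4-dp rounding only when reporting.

price = 22.1411
boundary = - - 51.0420 44.2479 51.0420 44.2479 51.0420 58.8793 67.9200
tree:
22.1411
28.2300 15.8674
34.9780 21.3179 10.2077
41.7721 27.7713 14.6449 5.5704
47.6618 34.9780 20.3630 8.6851 2.2975
52.7676 41.7721 27.2801 13.1830 3.9660 0.5367
57.1938 47.6618 34.9780 19.3406 6.7368 1.0435 0.0000
61.0308 52.7676 41.7721 27.1407 11.2039 2.0290 0.0000 0.0000
64.3570 57.1938 47.6618 34.9780 18.1000 3.9452 0.0000 0.0000 0.0000
67.2405 61.0308 52.7676 41.7721 27.1407 7.6712 0.0000 0.0000 0.0000 0.0000

Δt=0.09856, u=1.15355, d=0.86689, q=0.48297, disc=e^(-rΔt)=0.99469
k=9 terminal: V=max(K-S,0) → 67.2405 61.0308 52.7676 41.7721 27.1407 7.6712 0.0000 0.0000 0.0000 0.0000
k=8: j=0 S=21.6630 intr=64.3570 cont=63.9004 V=64.3570[EX]; j=1 S=28.8262 intr=57.1938 cont=56.7372 V=57.1938[EX]; j=2 S=38.3582 intr=47.6618 cont=47.2052 V=47.6618[EX]; j=3 S=51.0420 intr=34.9780 cont=34.5214 V=34.9780[EX]; j=4 S=67.9200 intr=18.1000 cont=17.6434 V=18.1000[EX]; j=5 S=90.3790 intr=0.0000 cont=3.9452 V=3.9452[hold]; j=6 S=120.2645 intr=0.0000 cont=0.0000 V=0.0000[hold]; j=7 S=160.0321 intr=0.0000 cont=0.0000 V=0.0000[hold]; j=8 S=212.9497 intr=0.0000 cont=0.0000 V=0.0000[hold]  S*(8)=67.9200
k=7: j=0 S=24.9892 intr=61.0308 cont=60.5742 V=61.0308[EX]; j=1 S=33.2524 intr=52.7676 cont=52.3110 V=52.7676[EX]; j=2 S=44.2479 intr=41.7721 cont=41.3155 V=41.7721[EX]; j=3 S=58.8793 intr=27.1407 cont=26.6841 V=27.1407[EX]; j=4 S=78.3488 intr=7.6712 cont=11.2039 V=11.2039[hold]; j=5 S=104.2563 intr=0.0000 cont=2.0290 V=2.0290[hold]; j=6 S=138.7306 intr=0.0000 cont=0.0000 V=0.0000[hold]; j=7 S=184.6044 intr=0.0000 cont=0.0000 V=0.0000[hold]  S*(7)=58.8793
k=6: j=0 S=28.8262 intr=57.1938 cont=56.7372 V=57.1938[EX]; j=1 S=38.3582 intr=47.6618 cont=47.2052 V=47.6618[EX]; j=2 S=51.0420 intr=34.9780 cont=34.5214 V=34.9780[EX]; j=3 S=67.9200 intr=18.1000 cont=19.3406 V=19.3406[hold]; j=4 S=90.3790 intr=0.0000 cont=6.7368 V=6.7368[hold]; j=5 S=120.2645 intr=0.0000 cont=1.0435 V=1.0435[hold]; j=6 S=160.0321 intr=0.0000 cont=0.0000 V=0.0000[hold]  S*(6)=51.0420
k=5: j=0 S=33.2524 intr=52.7676 cont=52.3110 V=52.7676[EX]; j=1 S=44.2479 intr=41.7721 cont=41.3155 V=41.7721[EX]; j=2 S=58.8793 intr=27.1407 cont=27.2801 V=27.2801[hold]; j=3 S=78.3488 intr=7.6712 cont=13.1830 V=13.1830[hold]; j=4 S=104.2563 intr=0.0000 cont=3.9660 V=3.9660[hold]; j=5 S=138.7306 intr=0.0000 cont=0.5367 V=0.5367[hold]  S*(5)=44.2479
k=4: j=0 S=38.3582 intr=47.6618 cont=47.2052 V=47.6618[EX]; j=1 S=51.0420 intr=34.9780 cont=34.5884 V=34.9780[EX]; j=2 S=67.9200 intr=18.1000 cont=20.3630 V=20.3630[hold]; j=3 S=90.3790 intr=0.0000 cont=8.6851 V=8.6851[hold]; j=4 S=120.2645 intr=0.0000 cont=2.2975 V=2.2975[hold]  S*(4)=51.0420
k=3: j=0 S=44.2479 intr=41.7721 cont=41.3155 V=41.7721[EX]; j=1 S=58.8793 intr=27.1407 cont=27.7713 V=27.7713[hold]; j=2 S=78.3488 intr=7.6712 cont=14.6449 V=14.6449[hold]; j=3 S=104.2563 intr=0.0000 cont=5.5704 V=5.5704[hold]  S*(3)=44.2479
k=2: j=0 S=51.0420 intr=34.9780 cont=34.8243 V=34.9780[EX]; j=1 S=67.9200 intr=18.1000 cont=21.3179 V=21.3179[hold]; j=2 S=90.3790 intr=0.0000 cont=10.2077 V=10.2077[hold]  S*(2)=51.0420
k=1: j=0 S=58.8793 intr=27.1407 cont=28.2300 V=28.2300[hold]; j=1 S=78.3488 intr=7.6712 cont=15.8674 V=15.8674[hold]  S*(1)=-
k=0: j=0 S=67.9200 intr=18.1000 cont=22.1411 V=22.1411[hold]  S*(0)=-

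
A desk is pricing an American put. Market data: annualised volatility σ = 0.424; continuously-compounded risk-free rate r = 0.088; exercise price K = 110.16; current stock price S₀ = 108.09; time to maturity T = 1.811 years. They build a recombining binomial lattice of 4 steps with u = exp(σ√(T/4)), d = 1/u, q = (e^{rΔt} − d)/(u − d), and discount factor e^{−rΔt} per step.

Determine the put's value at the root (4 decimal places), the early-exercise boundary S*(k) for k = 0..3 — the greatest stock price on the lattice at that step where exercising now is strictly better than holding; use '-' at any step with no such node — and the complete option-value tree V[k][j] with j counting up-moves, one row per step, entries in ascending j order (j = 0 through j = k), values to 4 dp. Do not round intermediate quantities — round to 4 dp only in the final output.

price = 18.1022
boundary = - - 61.0915 81.2612
tree:
18.1022
30.5033 7.1462
49.0685 14.3786 0.4789
64.2319 28.8988 0.9957 0.0000
75.6316 49.0685 2.0700 0.0000 0.0000

Δt=0.45275  u=1.33016  d=0.75179  q=0.49943  discount=0.96094
step 4 (expiry): payoffs max(K−S,0) = 75.6316 49.0685 2.0700 0.0000 0.0000
step 3: (k=3,j=0): S=45.9281, (K−S)⁺=64.2319, hold=59.9292 ⇒ V=64.2319 exercise | (k=3,j=1): S=81.2612, (K−S)⁺=28.8988, hold=24.5961 ⇒ V=28.8988 exercise | (k=3,j=2): S=143.7765, (K−S)⁺=0.0000, hold=0.9957 ⇒ V=0.9957 continue | (k=3,j=3): S=254.3856, (K−S)⁺=0.0000, hold=0.0000 ⇒ V=0.0000 continue  boundary S*=81.2612
step 2: (k=2,j=0): S=61.0915, (K−S)⁺=49.0685, hold=44.7658 ⇒ V=49.0685 exercise | (k=2,j=1): S=108.0900, (K−S)⁺=2.0700, hold=14.3786 ⇒ V=14.3786 continue | (k=2,j=2): S=191.2450, (K−S)⁺=0.0000, hold=0.4789 ⇒ V=0.4789 continue  boundary S*=61.0915
step 1: (k=1,j=0): S=81.2612, (K−S)⁺=28.8988, hold=30.5033 ⇒ V=30.5033 continue | (k=1,j=1): S=143.7765, (K−S)⁺=0.0000, hold=7.1462 ⇒ V=7.1462 continue  boundary S*=-
step 0: (k=0,j=0): S=108.0900, (K−S)⁺=2.0700, hold=18.1022 ⇒ V=18.1022 continue  boundary S*=-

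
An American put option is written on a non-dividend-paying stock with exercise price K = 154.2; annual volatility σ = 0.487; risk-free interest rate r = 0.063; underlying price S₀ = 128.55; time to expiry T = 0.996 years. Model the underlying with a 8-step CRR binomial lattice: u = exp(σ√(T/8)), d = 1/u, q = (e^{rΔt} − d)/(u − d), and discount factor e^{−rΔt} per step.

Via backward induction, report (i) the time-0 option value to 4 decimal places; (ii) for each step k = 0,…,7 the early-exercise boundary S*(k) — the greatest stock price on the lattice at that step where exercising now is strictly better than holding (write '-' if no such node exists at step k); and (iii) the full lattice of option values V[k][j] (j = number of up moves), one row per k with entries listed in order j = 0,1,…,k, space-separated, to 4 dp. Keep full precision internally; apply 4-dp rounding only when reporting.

params: Δt=0.12450 u=1.18748 d=0.84212 q=0.47995 e^(-rΔt)=0.99219
t_8 payoffs: 121.6873 108.3533 89.5509 63.0373 25.6500 0.0000 0.0000 0.0000 0.0000
t_7: node(7,0) S=38.6083 payoff=115.5917 vs cont=114.3870 → 115.5917 [stop]  node(7,1) S=54.4422 payoff=99.7578 vs cont=98.5531 → 99.7578 [stop]  node(7,2) S=76.7697 payoff=77.4303 vs cont=76.2255 → 77.4303 [stop]  node(7,3) S=108.2542 payoff=45.9458 vs cont=44.7411 → 45.9458 [stop]  node(7,4) S=152.6509 payoff=1.5491 vs cont=13.2352 → 13.2352 [wait]  node(7,5) S=215.2554 payoff=0.0000 vs cont=0.0000 → 0.0000 [wait]  node(7,6) S=303.5350 payoff=0.0000 vs cont=0.0000 → 0.0000 [wait]  node(7,7) S=428.0194 payoff=0.0000 vs cont=0.0000 → 0.0000 [wait]  ⇒ S*(7)=108.2542
t_6: node(6,0) S=45.8467 payoff=108.3533 vs cont=107.1486 → 108.3533 [stop]  node(6,1) S=64.6491 payoff=89.5509 vs cont=88.3461 → 89.5509 [stop]  node(6,2) S=91.1627 payoff=63.0373 vs cont=61.8325 → 63.0373 [stop]  node(6,3) S=128.5500 payoff=25.6500 vs cont=30.0101 → 30.0101 [wait]  node(6,4) S=181.2703 payoff=0.0000 vs cont=6.8292 → 6.8292 [wait]  node(6,5) S=255.6121 payoff=0.0000 vs cont=0.0000 → 0.0000 [wait]  node(6,6) S=360.4426 payoff=0.0000 vs cont=0.0000 → 0.0000 [wait]  ⇒ S*(6)=91.1627
t_5: node(5,0) S=54.4422 payoff=99.7578 vs cont=98.5531 → 99.7578 [stop]  node(5,1) S=76.7697 payoff=77.4303 vs cont=76.2255 → 77.4303 [stop]  node(5,2) S=108.2542 payoff=45.9458 vs cont=46.8173 → 46.8173 [wait]  node(5,3) S=152.6509 payoff=1.5491 vs cont=18.7370 → 18.7370 [wait]  node(5,4) S=215.2554 payoff=0.0000 vs cont=3.5238 → 3.5238 [wait]  node(5,5) S=303.5350 payoff=0.0000 vs cont=0.0000 → 0.0000 [wait]  ⇒ S*(5)=76.7697
t_4: node(4,0) S=64.6491 payoff=89.5509 vs cont=88.3461 → 89.5509 [stop]  node(4,1) S=91.1627 payoff=63.0373 vs cont=62.2475 → 63.0373 [stop]  node(4,2) S=128.5500 payoff=25.6500 vs cont=33.0798 → 33.0798 [wait]  node(4,3) S=181.2703 payoff=0.0000 vs cont=11.3461 → 11.3461 [wait]  node(4,4) S=255.6121 payoff=0.0000 vs cont=1.8183 → 1.8183 [wait]  ⇒ S*(4)=91.1627
t_3: node(3,0) S=76.7697 payoff=77.4303 vs cont=76.2255 → 77.4303 [stop]  node(3,1) S=108.2542 payoff=45.9458 vs cont=48.2791 → 48.2791 [wait]  node(3,2) S=152.6509 payoff=1.5491 vs cont=22.4719 → 22.4719 [wait]  node(3,3) S=215.2554 payoff=0.0000 vs cont=6.7203 → 6.7203 [wait]  ⇒ S*(3)=76.7697
t_2: node(2,0) S=91.1627 payoff=63.0373 vs cont=62.9436 → 63.0373 [stop]  node(2,1) S=128.5500 payoff=25.6500 vs cont=35.6126 → 35.6126 [wait]  node(2,2) S=181.2703 payoff=0.0000 vs cont=14.7955 → 14.7955 [wait]  ⇒ S*(2)=91.1627
t_1: node(1,0) S=108.2542 payoff=45.9458 vs cont=49.4852 → 49.4852 [wait]  node(1,1) S=152.6509 payoff=1.5491 vs cont=25.4213 → 25.4213 [wait]  ⇒ S*(1)=-
t_0: node(0,0) S=128.5500 payoff=25.6500 vs cont=37.6394 → 37.6394 [wait]  ⇒ S*(0)=-

price = 37.6394
boundary = - - 91.1627 76.7697 91.1627 76.7697 91.1627 108.2542
tree:
37.6394
49.4852 25.4213
63.0373 35.6126 14.7955
77.4303 48.2791 22.4719 6.7203
89.5509 63.0373 33.0798 11.3461 1.8183
99.7578 77.4303 46.8173 18.7370 3.5238 0.0000
108.3533 89.5509 63.0373 30.0101 6.8292 0.0000 0.0000
115.5917 99.7578 77.4303 45.9458 13.2352 0.0000 0.0000 0.0000
121.6873 108.3533 89.5509 63.0373 25.6500 0.0000 0.0000 0.0000 0.0000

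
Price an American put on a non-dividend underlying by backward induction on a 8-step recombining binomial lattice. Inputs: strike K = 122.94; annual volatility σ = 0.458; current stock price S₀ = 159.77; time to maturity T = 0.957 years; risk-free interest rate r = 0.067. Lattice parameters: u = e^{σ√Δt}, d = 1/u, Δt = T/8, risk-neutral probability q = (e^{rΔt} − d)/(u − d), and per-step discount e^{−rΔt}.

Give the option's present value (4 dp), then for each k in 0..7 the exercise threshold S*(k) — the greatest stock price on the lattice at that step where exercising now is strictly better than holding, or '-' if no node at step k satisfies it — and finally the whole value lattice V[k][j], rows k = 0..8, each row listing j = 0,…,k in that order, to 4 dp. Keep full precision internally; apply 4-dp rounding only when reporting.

Δt=0.11962, u=1.17164, d=0.85350, q=0.48577, disc=e^(-rΔt)=0.99202
k=8 terminal: V=max(K-S,0) → 77.9485 61.1780 38.1562 6.5531 0.0000 0.0000 0.0000 0.0000 0.0000
k=7: j=0 S=52.7140 intr=70.2260 cont=69.2446 V=70.2260[EX]; j=1 S=72.3631 intr=50.5769 cont=49.5955 V=50.5769[EX]; j=2 S=99.3364 intr=23.6036 cont=22.6222 V=23.6036[EX]; j=3 S=136.3640 intr=0.0000 cont=3.3429 V=3.3429[hold]; j=4 S=187.1935 intr=0.0000 cont=0.0000 V=0.0000[hold]; j=5 S=256.9698 intr=0.0000 cont=0.0000 V=0.0000[hold]; j=6 S=352.7551 intr=0.0000 cont=0.0000 V=0.0000[hold]; j=7 S=484.2443 intr=0.0000 cont=0.0000 V=0.0000[hold]  S*(7)=99.3364
k=6: j=0 S=61.7620 intr=61.1780 cont=60.1966 V=61.1780[EX]; j=1 S=84.7838 intr=38.1562 cont=37.1748 V=38.1562[EX]; j=2 S=116.3869 intr=6.5531 cont=13.6516 V=13.6516[hold]; j=3 S=159.7700 intr=0.0000 cont=1.7053 V=1.7053[hold]; j=4 S=219.3242 intr=0.0000 cont=0.0000 V=0.0000[hold]; j=5 S=301.0771 intr=0.0000 cont=0.0000 V=0.0000[hold]; j=6 S=413.3034 intr=0.0000 cont=0.0000 V=0.0000[hold]  S*(6)=84.7838
k=5: j=0 S=72.3631 intr=50.5769 cont=49.5955 V=50.5769[EX]; j=1 S=99.3364 intr=23.6036 cont=26.0429 V=26.0429[hold]; j=2 S=136.3640 intr=0.0000 cont=7.7857 V=7.7857[hold]; j=3 S=187.1935 intr=0.0000 cont=0.8699 V=0.8699[hold]; j=4 S=256.9698 intr=0.0000 cont=0.0000 V=0.0000[hold]; j=5 S=352.7551 intr=0.0000 cont=0.0000 V=0.0000[hold]  S*(5)=72.3631
k=4: j=0 S=84.7838 intr=38.1562 cont=38.3503 V=38.3503[hold]; j=1 S=116.3869 intr=6.5531 cont=17.0369 V=17.0369[hold]; j=2 S=159.7700 intr=0.0000 cont=4.3909 V=4.3909[hold]; j=3 S=219.3242 intr=0.0000 cont=0.4438 V=0.4438[hold]; j=4 S=301.0771 intr=0.0000 cont=0.0000 V=0.0000[hold]  S*(4)=-
k=3: j=0 S=99.3364 intr=23.6036 cont=27.7733 V=27.7733[hold]; j=1 S=136.3640 intr=0.0000 cont=10.8068 V=10.8068[hold]; j=2 S=187.1935 intr=0.0000 cont=2.4537 V=2.4537[hold]; j=3 S=256.9698 intr=0.0000 cont=0.2264 V=0.2264[hold]  S*(3)=-
k=2: j=0 S=116.3869 intr=6.5531 cont=19.3755 V=19.3755[hold]; j=1 S=159.7700 intr=0.0000 cont=6.6952 V=6.6952[hold]; j=2 S=219.3242 intr=0.0000 cont=1.3608 V=1.3608[hold]  S*(2)=-
k=1: j=0 S=136.3640 intr=0.0000 cont=13.1103 V=13.1103[hold]; j=1 S=187.1935 intr=0.0000 cont=4.0711 V=4.0711[hold]  S*(1)=-
k=0: j=0 S=159.7700 intr=0.0000 cont=8.6497 V=8.6497[hold]  S*(0)=-

price = 8.6497
boundary = - - - - - 72.3631 84.7838 99.3364
tree:
8.6497
13.1103 4.0711
19.3755 6.6952 1.3608
27.7733 10.8068 2.4537 0.2264
38.3503 17.0369 4.3909 0.4438 0.0000
50.5769 26.0429 7.7857 0.8699 0.0000 0.0000
61.1780 38.1562 13.6516 1.7053 0.0000 0.0000 0.0000
70.2260 50.5769 23.6036 3.3429 0.0000 0.0000 0.0000 0.0000
77.9485 61.1780 38.1562 6.5531 0.0000 0.0000 0.0000 0.0000 0.0000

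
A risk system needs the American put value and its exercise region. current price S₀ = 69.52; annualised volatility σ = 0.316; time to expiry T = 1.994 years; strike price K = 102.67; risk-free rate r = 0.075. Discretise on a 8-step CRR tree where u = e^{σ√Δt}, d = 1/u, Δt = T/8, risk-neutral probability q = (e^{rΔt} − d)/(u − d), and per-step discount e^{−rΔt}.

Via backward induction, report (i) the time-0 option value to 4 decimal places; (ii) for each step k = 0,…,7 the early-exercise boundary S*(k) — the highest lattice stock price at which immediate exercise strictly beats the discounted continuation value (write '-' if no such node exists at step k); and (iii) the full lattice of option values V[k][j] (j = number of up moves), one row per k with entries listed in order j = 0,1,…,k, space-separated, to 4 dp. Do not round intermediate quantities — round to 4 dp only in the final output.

params: Δt=0.24925 u=1.17089 d=0.85405 q=0.52020 e^(-rΔt)=0.98148
t_8 payoffs: 82.9918 75.6916 65.6831 51.9617 33.1500 7.3595 0.0000 0.0000 0.0000
t_7: node(7,0) S=23.0410 payoff=79.6290 vs cont=77.7276 → 79.6290 [stop]  node(7,1) S=31.5887 payoff=71.0813 vs cont=69.1798 → 71.0813 [stop]  node(7,2) S=43.3075 payoff=59.3625 vs cont=57.4610 → 59.3625 [stop]  node(7,3) S=59.3737 payoff=43.2963 vs cont=41.3948 → 43.2963 [stop]  node(7,4) S=81.4002 payoff=21.2698 vs cont=19.3684 → 21.2698 [stop]  node(7,5) S=111.5980 payoff=0.0000 vs cont=3.4657 → 3.4657 [wait]  node(7,6) S=152.9986 payoff=0.0000 vs cont=0.0000 → 0.0000 [wait]  node(7,7) S=209.7579 payoff=0.0000 vs cont=0.0000 → 0.0000 [wait]  ⇒ S*(7)=81.4002
t_6: node(6,0) S=26.9784 payoff=75.6916 vs cont=73.7901 → 75.6916 [stop]  node(6,1) S=36.9869 payoff=65.6831 vs cont=63.7817 → 65.6831 [stop]  node(6,2) S=50.7083 payoff=51.9617 vs cont=50.0603 → 51.9617 [stop]  node(6,3) S=69.5200 payoff=33.1500 vs cont=31.2485 → 33.1500 [stop]  node(6,4) S=95.3105 payoff=7.3595 vs cont=11.7858 → 11.7858 [wait]  node(6,5) S=130.6688 payoff=0.0000 vs cont=1.6321 → 1.6321 [wait]  node(6,6) S=179.1443 payoff=0.0000 vs cont=0.0000 → 0.0000 [wait]  ⇒ S*(6)=69.5200
t_5: node(5,0) S=31.5887 payoff=71.0813 vs cont=69.1798 → 71.0813 [stop]  node(5,1) S=43.3075 payoff=59.3625 vs cont=57.4610 → 59.3625 [stop]  node(5,2) S=59.3737 payoff=43.2963 vs cont=41.3948 → 43.2963 [stop]  node(5,3) S=81.4002 payoff=21.2698 vs cont=21.6283 → 21.6283 [wait]  node(5,4) S=111.5980 payoff=0.0000 vs cont=6.3834 → 6.3834 [wait]  node(5,5) S=152.9986 payoff=0.0000 vs cont=0.7686 → 0.7686 [wait]  ⇒ S*(5)=59.3737
t_4: node(4,0) S=36.9869 payoff=65.6831 vs cont=63.7817 → 65.6831 [stop]  node(4,1) S=50.7083 payoff=51.9617 vs cont=50.0603 → 51.9617 [stop]  node(4,2) S=69.5200 payoff=33.1500 vs cont=31.4315 → 33.1500 [stop]  node(4,3) S=95.3105 payoff=7.3595 vs cont=13.4442 → 13.4442 [wait]  node(4,4) S=130.6688 payoff=0.0000 vs cont=3.3984 → 3.3984 [wait]  ⇒ S*(4)=69.5200
t_3: node(3,0) S=43.3075 payoff=59.3625 vs cont=57.4610 → 59.3625 [stop]  node(3,1) S=59.3737 payoff=43.2963 vs cont=41.3948 → 43.2963 [stop]  node(3,2) S=81.4002 payoff=21.2698 vs cont=22.4750 → 22.4750 [wait]  node(3,3) S=111.5980 payoff=0.0000 vs cont=8.0662 → 8.0662 [wait]  ⇒ S*(3)=59.3737
t_2: node(2,0) S=50.7083 payoff=51.9617 vs cont=50.0603 → 51.9617 [stop]  node(2,1) S=69.5200 payoff=33.1500 vs cont=31.8639 → 33.1500 [stop]  node(2,2) S=95.3105 payoff=7.3595 vs cont=14.7022 → 14.7022 [wait]  ⇒ S*(2)=69.5200
t_1: node(1,0) S=59.3737 payoff=43.2963 vs cont=41.3948 → 43.2963 [stop]  node(1,1) S=81.4002 payoff=21.2698 vs cont=23.1173 → 23.1173 [wait]  ⇒ S*(1)=59.3737
t_0: node(0,0) S=69.5200 payoff=33.1500 vs cont=32.1918 → 33.1500 [stop]  ⇒ S*(0)=69.5200

price = 33.1500
boundary = 69.5200 59.3737 69.5200 59.3737 69.5200 59.3737 69.5200 81.4002
tree:
33.1500
43.2963 23.1173
51.9617 33.1500 14.7022
59.3625 43.2963 22.4750 8.0662
65.6831 51.9617 33.1500 13.4442 3.3984
71.0813 59.3625 43.2963 21.6283 6.3834 0.7686
75.6916 65.6831 51.9617 33.1500 11.7858 1.6321 0.0000
79.6290 71.0813 59.3625 43.2963 21.2698 3.4657 0.0000 0.0000
82.9918 75.6916 65.6831 51.9617 33.1500 7.3595 0.0000 0.0000 0.0000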